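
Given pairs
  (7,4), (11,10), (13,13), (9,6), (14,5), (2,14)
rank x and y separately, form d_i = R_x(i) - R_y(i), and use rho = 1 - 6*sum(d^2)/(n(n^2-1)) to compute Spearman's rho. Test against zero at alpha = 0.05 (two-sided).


Step 1: Rank x and y separately (midranks; no ties here).
rank(x): 7->2, 11->4, 13->5, 9->3, 14->6, 2->1
rank(y): 4->1, 10->4, 13->5, 6->3, 5->2, 14->6
Step 2: d_i = R_x(i) - R_y(i); compute d_i^2.
  (2-1)^2=1, (4-4)^2=0, (5-5)^2=0, (3-3)^2=0, (6-2)^2=16, (1-6)^2=25
sum(d^2) = 42.
Step 3: rho = 1 - 6*42 / (6*(6^2 - 1)) = 1 - 252/210 = -0.200000.
Step 4: Under H0, t = rho * sqrt((n-2)/(1-rho^2)) = -0.4082 ~ t(4).
Step 5: Two-sided p-value from the t-distribution with 4 df = 0.704000.
Step 6: alpha = 0.05. fail to reject H0.

rho = -0.2000, p = 0.704000, fail to reject H0 at alpha = 0.05.


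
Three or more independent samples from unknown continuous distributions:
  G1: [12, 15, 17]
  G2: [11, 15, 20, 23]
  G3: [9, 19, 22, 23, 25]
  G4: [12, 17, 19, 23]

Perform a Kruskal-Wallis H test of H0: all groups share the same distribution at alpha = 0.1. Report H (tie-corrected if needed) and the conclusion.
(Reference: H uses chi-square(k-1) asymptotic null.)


Step 1: Combine all N = 16 observations and assign midranks.
sorted (value, group, rank): (9,G3,1), (11,G2,2), (12,G1,3.5), (12,G4,3.5), (15,G1,5.5), (15,G2,5.5), (17,G1,7.5), (17,G4,7.5), (19,G3,9.5), (19,G4,9.5), (20,G2,11), (22,G3,12), (23,G2,14), (23,G3,14), (23,G4,14), (25,G3,16)
Step 2: Sum ranks within each group.
R_1 = 16.5 (n_1 = 3)
R_2 = 32.5 (n_2 = 4)
R_3 = 52.5 (n_3 = 5)
R_4 = 34.5 (n_4 = 4)
Step 3: H = 12/(N(N+1)) * sum(R_i^2/n_i) - 3(N+1)
     = 12/(16*17) * (16.5^2/3 + 32.5^2/4 + 52.5^2/5 + 34.5^2/4) - 3*17
     = 0.044118 * 1203.62 - 51
     = 2.101103.
Step 4: Ties present; correction factor C = 1 - 48/(16^3 - 16) = 0.988235. Corrected H = 2.101103 / 0.988235 = 2.126116.
Step 5: Under H0, H ~ chi^2(3); p-value = 0.546647.
Step 6: alpha = 0.1. fail to reject H0.

H = 2.1261, df = 3, p = 0.546647, fail to reject H0.


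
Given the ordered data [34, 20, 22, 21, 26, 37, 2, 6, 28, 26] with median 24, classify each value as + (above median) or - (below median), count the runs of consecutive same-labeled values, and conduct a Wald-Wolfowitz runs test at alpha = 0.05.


Step 1: Compute median = 24; label A = above, B = below.
Labels in order: ABBBAABBAA  (n_A = 5, n_B = 5)
Step 2: Count runs R = 5.
Step 3: Under H0 (random ordering), E[R] = 2*n_A*n_B/(n_A+n_B) + 1 = 2*5*5/10 + 1 = 6.0000.
        Var[R] = 2*n_A*n_B*(2*n_A*n_B - n_A - n_B) / ((n_A+n_B)^2 * (n_A+n_B-1)) = 2000/900 = 2.2222.
        SD[R] = 1.4907.
Step 4: Continuity-corrected z = (R + 0.5 - E[R]) / SD[R] = (5 + 0.5 - 6.0000) / 1.4907 = -0.3354.
Step 5: Two-sided p-value via normal approximation = 2*(1 - Phi(|z|)) = 0.737316.
Step 6: alpha = 0.05. fail to reject H0.

R = 5, z = -0.3354, p = 0.737316, fail to reject H0.


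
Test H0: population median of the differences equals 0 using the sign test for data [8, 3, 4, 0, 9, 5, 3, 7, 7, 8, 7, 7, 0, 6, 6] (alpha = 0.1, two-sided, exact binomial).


Step 1: Discard zero differences. Original n = 15; n_eff = number of nonzero differences = 13.
Nonzero differences (with sign): +8, +3, +4, +9, +5, +3, +7, +7, +8, +7, +7, +6, +6
Step 2: Count signs: positive = 13, negative = 0.
Step 3: Under H0: P(positive) = 0.5, so the number of positives S ~ Bin(13, 0.5).
Step 4: Two-sided exact p-value = sum of Bin(13,0.5) probabilities at or below the observed probability = 0.000244.
Step 5: alpha = 0.1. reject H0.

n_eff = 13, pos = 13, neg = 0, p = 0.000244, reject H0.


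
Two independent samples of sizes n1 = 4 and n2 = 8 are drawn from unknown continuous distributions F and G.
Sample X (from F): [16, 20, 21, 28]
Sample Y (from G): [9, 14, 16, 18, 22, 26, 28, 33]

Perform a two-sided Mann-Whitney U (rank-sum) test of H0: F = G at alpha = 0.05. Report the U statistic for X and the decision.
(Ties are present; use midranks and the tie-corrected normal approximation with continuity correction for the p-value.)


Step 1: Combine and sort all 12 observations; assign midranks.
sorted (value, group): (9,Y), (14,Y), (16,X), (16,Y), (18,Y), (20,X), (21,X), (22,Y), (26,Y), (28,X), (28,Y), (33,Y)
ranks: 9->1, 14->2, 16->3.5, 16->3.5, 18->5, 20->6, 21->7, 22->8, 26->9, 28->10.5, 28->10.5, 33->12
Step 2: Rank sum for X: R1 = 3.5 + 6 + 7 + 10.5 = 27.
Step 3: U_X = R1 - n1(n1+1)/2 = 27 - 4*5/2 = 27 - 10 = 17.
       U_Y = n1*n2 - U_X = 32 - 17 = 15.
Step 4: Ties are present, so use the tie-corrected normal approximation (with continuity correction) for the p-value.
Step 5: p-value = 0.932087; compare to alpha = 0.05. fail to reject H0.

U_X = 17, p = 0.932087, fail to reject H0 at alpha = 0.05.


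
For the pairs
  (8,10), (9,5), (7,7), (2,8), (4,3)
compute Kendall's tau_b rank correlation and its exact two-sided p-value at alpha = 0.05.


Step 1: Enumerate the 10 unordered pairs (i,j) with i<j and classify each by sign(x_j-x_i) * sign(y_j-y_i).
  (1,2):dx=+1,dy=-5->D; (1,3):dx=-1,dy=-3->C; (1,4):dx=-6,dy=-2->C; (1,5):dx=-4,dy=-7->C
  (2,3):dx=-2,dy=+2->D; (2,4):dx=-7,dy=+3->D; (2,5):dx=-5,dy=-2->C; (3,4):dx=-5,dy=+1->D
  (3,5):dx=-3,dy=-4->C; (4,5):dx=+2,dy=-5->D
Step 2: C = 5, D = 5, total pairs = 10.
Step 3: tau = (C - D)/(n(n-1)/2) = (5 - 5)/10 = 0.000000.
Step 4: Exact two-sided p-value (enumerate n! = 120 permutations of y under H0): p = 1.000000.
Step 5: alpha = 0.05. fail to reject H0.

tau_b = 0.0000 (C=5, D=5), p = 1.000000, fail to reject H0.


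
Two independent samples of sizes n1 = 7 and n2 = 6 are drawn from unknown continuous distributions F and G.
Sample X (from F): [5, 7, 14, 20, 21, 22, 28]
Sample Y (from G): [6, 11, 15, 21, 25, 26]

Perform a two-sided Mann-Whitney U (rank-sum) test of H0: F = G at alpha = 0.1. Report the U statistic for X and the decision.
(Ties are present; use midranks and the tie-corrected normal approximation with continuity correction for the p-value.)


Step 1: Combine and sort all 13 observations; assign midranks.
sorted (value, group): (5,X), (6,Y), (7,X), (11,Y), (14,X), (15,Y), (20,X), (21,X), (21,Y), (22,X), (25,Y), (26,Y), (28,X)
ranks: 5->1, 6->2, 7->3, 11->4, 14->5, 15->6, 20->7, 21->8.5, 21->8.5, 22->10, 25->11, 26->12, 28->13
Step 2: Rank sum for X: R1 = 1 + 3 + 5 + 7 + 8.5 + 10 + 13 = 47.5.
Step 3: U_X = R1 - n1(n1+1)/2 = 47.5 - 7*8/2 = 47.5 - 28 = 19.5.
       U_Y = n1*n2 - U_X = 42 - 19.5 = 22.5.
Step 4: Ties are present, so use the tie-corrected normal approximation (with continuity correction) for the p-value.
Step 5: p-value = 0.886248; compare to alpha = 0.1. fail to reject H0.

U_X = 19.5, p = 0.886248, fail to reject H0 at alpha = 0.1.


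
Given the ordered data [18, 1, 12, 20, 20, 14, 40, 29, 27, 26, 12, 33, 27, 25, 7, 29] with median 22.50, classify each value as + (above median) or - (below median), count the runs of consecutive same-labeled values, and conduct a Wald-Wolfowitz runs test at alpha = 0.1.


Step 1: Compute median = 22.50; label A = above, B = below.
Labels in order: BBBBBBAAAABAAABA  (n_A = 8, n_B = 8)
Step 2: Count runs R = 6.
Step 3: Under H0 (random ordering), E[R] = 2*n_A*n_B/(n_A+n_B) + 1 = 2*8*8/16 + 1 = 9.0000.
        Var[R] = 2*n_A*n_B*(2*n_A*n_B - n_A - n_B) / ((n_A+n_B)^2 * (n_A+n_B-1)) = 14336/3840 = 3.7333.
        SD[R] = 1.9322.
Step 4: Continuity-corrected z = (R + 0.5 - E[R]) / SD[R] = (6 + 0.5 - 9.0000) / 1.9322 = -1.2939.
Step 5: Two-sided p-value via normal approximation = 2*(1 - Phi(|z|)) = 0.195709.
Step 6: alpha = 0.1. fail to reject H0.

R = 6, z = -1.2939, p = 0.195709, fail to reject H0.


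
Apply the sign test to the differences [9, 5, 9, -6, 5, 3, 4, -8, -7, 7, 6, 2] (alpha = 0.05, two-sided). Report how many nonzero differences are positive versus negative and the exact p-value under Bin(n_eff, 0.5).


Step 1: Discard zero differences. Original n = 12; n_eff = number of nonzero differences = 12.
Nonzero differences (with sign): +9, +5, +9, -6, +5, +3, +4, -8, -7, +7, +6, +2
Step 2: Count signs: positive = 9, negative = 3.
Step 3: Under H0: P(positive) = 0.5, so the number of positives S ~ Bin(12, 0.5).
Step 4: Two-sided exact p-value = sum of Bin(12,0.5) probabilities at or below the observed probability = 0.145996.
Step 5: alpha = 0.05. fail to reject H0.

n_eff = 12, pos = 9, neg = 3, p = 0.145996, fail to reject H0.


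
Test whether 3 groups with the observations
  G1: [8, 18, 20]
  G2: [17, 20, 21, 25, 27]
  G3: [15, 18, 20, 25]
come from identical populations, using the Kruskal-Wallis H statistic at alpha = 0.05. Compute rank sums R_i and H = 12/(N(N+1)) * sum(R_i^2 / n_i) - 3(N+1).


Step 1: Combine all N = 12 observations and assign midranks.
sorted (value, group, rank): (8,G1,1), (15,G3,2), (17,G2,3), (18,G1,4.5), (18,G3,4.5), (20,G1,7), (20,G2,7), (20,G3,7), (21,G2,9), (25,G2,10.5), (25,G3,10.5), (27,G2,12)
Step 2: Sum ranks within each group.
R_1 = 12.5 (n_1 = 3)
R_2 = 41.5 (n_2 = 5)
R_3 = 24 (n_3 = 4)
Step 3: H = 12/(N(N+1)) * sum(R_i^2/n_i) - 3(N+1)
     = 12/(12*13) * (12.5^2/3 + 41.5^2/5 + 24^2/4) - 3*13
     = 0.076923 * 540.533 - 39
     = 2.579487.
Step 4: Ties present; correction factor C = 1 - 36/(12^3 - 12) = 0.979021. Corrected H = 2.579487 / 0.979021 = 2.634762.
Step 5: Under H0, H ~ chi^2(2); p-value = 0.267836.
Step 6: alpha = 0.05. fail to reject H0.

H = 2.6348, df = 2, p = 0.267836, fail to reject H0.


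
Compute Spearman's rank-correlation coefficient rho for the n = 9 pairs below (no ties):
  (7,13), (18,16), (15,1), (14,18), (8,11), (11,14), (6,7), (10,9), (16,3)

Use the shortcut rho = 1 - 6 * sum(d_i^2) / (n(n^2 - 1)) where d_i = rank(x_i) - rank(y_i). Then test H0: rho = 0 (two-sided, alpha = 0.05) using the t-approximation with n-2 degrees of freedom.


Step 1: Rank x and y separately (midranks; no ties here).
rank(x): 7->2, 18->9, 15->7, 14->6, 8->3, 11->5, 6->1, 10->4, 16->8
rank(y): 13->6, 16->8, 1->1, 18->9, 11->5, 14->7, 7->3, 9->4, 3->2
Step 2: d_i = R_x(i) - R_y(i); compute d_i^2.
  (2-6)^2=16, (9-8)^2=1, (7-1)^2=36, (6-9)^2=9, (3-5)^2=4, (5-7)^2=4, (1-3)^2=4, (4-4)^2=0, (8-2)^2=36
sum(d^2) = 110.
Step 3: rho = 1 - 6*110 / (9*(9^2 - 1)) = 1 - 660/720 = 0.083333.
Step 4: Under H0, t = rho * sqrt((n-2)/(1-rho^2)) = 0.2212 ~ t(7).
Step 5: Two-sided p-value from the t-distribution with 7 df = 0.831214.
Step 6: alpha = 0.05. fail to reject H0.

rho = 0.0833, p = 0.831214, fail to reject H0 at alpha = 0.05.


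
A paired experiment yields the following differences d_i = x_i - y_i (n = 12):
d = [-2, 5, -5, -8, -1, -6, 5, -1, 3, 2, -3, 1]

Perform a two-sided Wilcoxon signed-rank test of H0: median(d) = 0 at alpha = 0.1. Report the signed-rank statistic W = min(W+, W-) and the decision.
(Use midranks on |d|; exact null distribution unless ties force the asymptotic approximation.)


Step 1: Drop any zero differences (none here) and take |d_i|.
|d| = [2, 5, 5, 8, 1, 6, 5, 1, 3, 2, 3, 1]
Step 2: Midrank |d_i| (ties get averaged ranks).
ranks: |2|->4.5, |5|->9, |5|->9, |8|->12, |1|->2, |6|->11, |5|->9, |1|->2, |3|->6.5, |2|->4.5, |3|->6.5, |1|->2
Step 3: Attach original signs; sum ranks with positive sign and with negative sign.
W+ = 9 + 9 + 6.5 + 4.5 + 2 = 31
W- = 4.5 + 9 + 12 + 2 + 11 + 2 + 6.5 = 47
(Check: W+ + W- = 78 should equal n(n+1)/2 = 78.)
Step 4: Test statistic W = min(W+, W-) = 31.
Step 5: Ties in |d|, so use the tie-corrected normal approximation.
        E[W] = n(n+1)/4 = 12*13/4 = 39.
        Tie groups: |d|=1 (t=3), |d|=2 (t=2), |d|=3 (t=2), |d|=5 (t=3); sum(t^3 - t) = 60.
        Var[W] = n(n+1)(2n+1)/24 - sum(t^3-t)/48 = 3900/24 - 60/48 = 161.25.
        z = (W - E[W]) / sqrt(Var[W]) = (31 - 39) / 12.6984 = -0.6300.
        Two-sided p = 2*Phi(z) = 0.528695.
Step 6: alpha = 0.1. fail to reject H0.

W+ = 31, W- = 47, W = min = 31, p = 0.528695, fail to reject H0.


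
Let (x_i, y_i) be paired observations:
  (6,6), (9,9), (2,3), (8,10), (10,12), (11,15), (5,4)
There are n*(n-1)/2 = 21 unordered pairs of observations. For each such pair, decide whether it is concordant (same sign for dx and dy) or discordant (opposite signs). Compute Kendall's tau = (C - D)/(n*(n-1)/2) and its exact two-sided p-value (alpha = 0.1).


Step 1: Enumerate the 21 unordered pairs (i,j) with i<j and classify each by sign(x_j-x_i) * sign(y_j-y_i).
  (1,2):dx=+3,dy=+3->C; (1,3):dx=-4,dy=-3->C; (1,4):dx=+2,dy=+4->C; (1,5):dx=+4,dy=+6->C
  (1,6):dx=+5,dy=+9->C; (1,7):dx=-1,dy=-2->C; (2,3):dx=-7,dy=-6->C; (2,4):dx=-1,dy=+1->D
  (2,5):dx=+1,dy=+3->C; (2,6):dx=+2,dy=+6->C; (2,7):dx=-4,dy=-5->C; (3,4):dx=+6,dy=+7->C
  (3,5):dx=+8,dy=+9->C; (3,6):dx=+9,dy=+12->C; (3,7):dx=+3,dy=+1->C; (4,5):dx=+2,dy=+2->C
  (4,6):dx=+3,dy=+5->C; (4,7):dx=-3,dy=-6->C; (5,6):dx=+1,dy=+3->C; (5,7):dx=-5,dy=-8->C
  (6,7):dx=-6,dy=-11->C
Step 2: C = 20, D = 1, total pairs = 21.
Step 3: tau = (C - D)/(n(n-1)/2) = (20 - 1)/21 = 0.904762.
Step 4: Exact two-sided p-value (enumerate n! = 5040 permutations of y under H0): p = 0.002778.
Step 5: alpha = 0.1. reject H0.

tau_b = 0.9048 (C=20, D=1), p = 0.002778, reject H0.


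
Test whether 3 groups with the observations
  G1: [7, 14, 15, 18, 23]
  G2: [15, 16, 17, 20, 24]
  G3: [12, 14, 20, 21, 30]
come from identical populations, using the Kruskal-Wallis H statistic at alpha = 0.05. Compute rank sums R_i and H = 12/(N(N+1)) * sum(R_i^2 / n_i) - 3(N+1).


Step 1: Combine all N = 15 observations and assign midranks.
sorted (value, group, rank): (7,G1,1), (12,G3,2), (14,G1,3.5), (14,G3,3.5), (15,G1,5.5), (15,G2,5.5), (16,G2,7), (17,G2,8), (18,G1,9), (20,G2,10.5), (20,G3,10.5), (21,G3,12), (23,G1,13), (24,G2,14), (30,G3,15)
Step 2: Sum ranks within each group.
R_1 = 32 (n_1 = 5)
R_2 = 45 (n_2 = 5)
R_3 = 43 (n_3 = 5)
Step 3: H = 12/(N(N+1)) * sum(R_i^2/n_i) - 3(N+1)
     = 12/(15*16) * (32^2/5 + 45^2/5 + 43^2/5) - 3*16
     = 0.050000 * 979.6 - 48
     = 0.980000.
Step 4: Ties present; correction factor C = 1 - 18/(15^3 - 15) = 0.994643. Corrected H = 0.980000 / 0.994643 = 0.985278.
Step 5: Under H0, H ~ chi^2(2); p-value = 0.611012.
Step 6: alpha = 0.05. fail to reject H0.

H = 0.9853, df = 2, p = 0.611012, fail to reject H0.


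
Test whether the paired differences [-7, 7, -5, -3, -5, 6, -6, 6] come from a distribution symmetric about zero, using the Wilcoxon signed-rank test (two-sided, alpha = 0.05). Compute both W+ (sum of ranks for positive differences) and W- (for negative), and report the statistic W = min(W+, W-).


Step 1: Drop any zero differences (none here) and take |d_i|.
|d| = [7, 7, 5, 3, 5, 6, 6, 6]
Step 2: Midrank |d_i| (ties get averaged ranks).
ranks: |7|->7.5, |7|->7.5, |5|->2.5, |3|->1, |5|->2.5, |6|->5, |6|->5, |6|->5
Step 3: Attach original signs; sum ranks with positive sign and with negative sign.
W+ = 7.5 + 5 + 5 = 17.5
W- = 7.5 + 2.5 + 1 + 2.5 + 5 = 18.5
(Check: W+ + W- = 36 should equal n(n+1)/2 = 36.)
Step 4: Test statistic W = min(W+, W-) = 17.5.
Step 5: Ties in |d|, so use the tie-corrected normal approximation.
        E[W] = n(n+1)/4 = 8*9/4 = 18.
        Tie groups: |d|=5 (t=2), |d|=6 (t=3), |d|=7 (t=2); sum(t^3 - t) = 36.
        Var[W] = n(n+1)(2n+1)/24 - sum(t^3-t)/48 = 1224/24 - 36/48 = 50.25.
        z = (W - E[W]) / sqrt(Var[W]) = (17.5 - 18) / 7.0887 = -0.0705.
        Two-sided p = 2*Phi(z) = 0.943768.
Step 6: alpha = 0.05. fail to reject H0.

W+ = 17.5, W- = 18.5, W = min = 17.5, p = 0.943768, fail to reject H0.


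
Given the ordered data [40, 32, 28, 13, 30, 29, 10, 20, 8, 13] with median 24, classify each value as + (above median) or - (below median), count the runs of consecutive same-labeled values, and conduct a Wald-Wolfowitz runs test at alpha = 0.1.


Step 1: Compute median = 24; label A = above, B = below.
Labels in order: AAABAABBBB  (n_A = 5, n_B = 5)
Step 2: Count runs R = 4.
Step 3: Under H0 (random ordering), E[R] = 2*n_A*n_B/(n_A+n_B) + 1 = 2*5*5/10 + 1 = 6.0000.
        Var[R] = 2*n_A*n_B*(2*n_A*n_B - n_A - n_B) / ((n_A+n_B)^2 * (n_A+n_B-1)) = 2000/900 = 2.2222.
        SD[R] = 1.4907.
Step 4: Continuity-corrected z = (R + 0.5 - E[R]) / SD[R] = (4 + 0.5 - 6.0000) / 1.4907 = -1.0062.
Step 5: Two-sided p-value via normal approximation = 2*(1 - Phi(|z|)) = 0.314305.
Step 6: alpha = 0.1. fail to reject H0.

R = 4, z = -1.0062, p = 0.314305, fail to reject H0.


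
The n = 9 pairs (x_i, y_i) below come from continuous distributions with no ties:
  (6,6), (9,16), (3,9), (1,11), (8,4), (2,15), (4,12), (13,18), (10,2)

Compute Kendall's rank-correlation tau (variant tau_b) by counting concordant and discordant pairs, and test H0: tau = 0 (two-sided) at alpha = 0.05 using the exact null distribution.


Step 1: Enumerate the 36 unordered pairs (i,j) with i<j and classify each by sign(x_j-x_i) * sign(y_j-y_i).
  (1,2):dx=+3,dy=+10->C; (1,3):dx=-3,dy=+3->D; (1,4):dx=-5,dy=+5->D; (1,5):dx=+2,dy=-2->D
  (1,6):dx=-4,dy=+9->D; (1,7):dx=-2,dy=+6->D; (1,8):dx=+7,dy=+12->C; (1,9):dx=+4,dy=-4->D
  (2,3):dx=-6,dy=-7->C; (2,4):dx=-8,dy=-5->C; (2,5):dx=-1,dy=-12->C; (2,6):dx=-7,dy=-1->C
  (2,7):dx=-5,dy=-4->C; (2,8):dx=+4,dy=+2->C; (2,9):dx=+1,dy=-14->D; (3,4):dx=-2,dy=+2->D
  (3,5):dx=+5,dy=-5->D; (3,6):dx=-1,dy=+6->D; (3,7):dx=+1,dy=+3->C; (3,8):dx=+10,dy=+9->C
  (3,9):dx=+7,dy=-7->D; (4,5):dx=+7,dy=-7->D; (4,6):dx=+1,dy=+4->C; (4,7):dx=+3,dy=+1->C
  (4,8):dx=+12,dy=+7->C; (4,9):dx=+9,dy=-9->D; (5,6):dx=-6,dy=+11->D; (5,7):dx=-4,dy=+8->D
  (5,8):dx=+5,dy=+14->C; (5,9):dx=+2,dy=-2->D; (6,7):dx=+2,dy=-3->D; (6,8):dx=+11,dy=+3->C
  (6,9):dx=+8,dy=-13->D; (7,8):dx=+9,dy=+6->C; (7,9):dx=+6,dy=-10->D; (8,9):dx=-3,dy=-16->C
Step 2: C = 17, D = 19, total pairs = 36.
Step 3: tau = (C - D)/(n(n-1)/2) = (17 - 19)/36 = -0.055556.
Step 4: Exact two-sided p-value (enumerate n! = 362880 permutations of y under H0): p = 0.919455.
Step 5: alpha = 0.05. fail to reject H0.

tau_b = -0.0556 (C=17, D=19), p = 0.919455, fail to reject H0.


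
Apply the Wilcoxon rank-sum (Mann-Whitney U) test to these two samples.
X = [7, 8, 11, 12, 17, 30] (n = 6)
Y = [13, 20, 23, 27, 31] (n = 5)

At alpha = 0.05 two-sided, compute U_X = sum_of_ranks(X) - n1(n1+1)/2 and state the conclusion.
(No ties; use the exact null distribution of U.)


Step 1: Combine and sort all 11 observations; assign midranks.
sorted (value, group): (7,X), (8,X), (11,X), (12,X), (13,Y), (17,X), (20,Y), (23,Y), (27,Y), (30,X), (31,Y)
ranks: 7->1, 8->2, 11->3, 12->4, 13->5, 17->6, 20->7, 23->8, 27->9, 30->10, 31->11
Step 2: Rank sum for X: R1 = 1 + 2 + 3 + 4 + 6 + 10 = 26.
Step 3: U_X = R1 - n1(n1+1)/2 = 26 - 6*7/2 = 26 - 21 = 5.
       U_Y = n1*n2 - U_X = 30 - 5 = 25.
Step 4: No ties, so the exact null distribution of U (based on enumerating the C(11,6) = 462 equally likely rank assignments) gives the two-sided p-value.
Step 5: p-value = 0.082251; compare to alpha = 0.05. fail to reject H0.

U_X = 5, p = 0.082251, fail to reject H0 at alpha = 0.05.


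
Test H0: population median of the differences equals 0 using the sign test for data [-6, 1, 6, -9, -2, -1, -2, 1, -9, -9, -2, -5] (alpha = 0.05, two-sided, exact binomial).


Step 1: Discard zero differences. Original n = 12; n_eff = number of nonzero differences = 12.
Nonzero differences (with sign): -6, +1, +6, -9, -2, -1, -2, +1, -9, -9, -2, -5
Step 2: Count signs: positive = 3, negative = 9.
Step 3: Under H0: P(positive) = 0.5, so the number of positives S ~ Bin(12, 0.5).
Step 4: Two-sided exact p-value = sum of Bin(12,0.5) probabilities at or below the observed probability = 0.145996.
Step 5: alpha = 0.05. fail to reject H0.

n_eff = 12, pos = 3, neg = 9, p = 0.145996, fail to reject H0.


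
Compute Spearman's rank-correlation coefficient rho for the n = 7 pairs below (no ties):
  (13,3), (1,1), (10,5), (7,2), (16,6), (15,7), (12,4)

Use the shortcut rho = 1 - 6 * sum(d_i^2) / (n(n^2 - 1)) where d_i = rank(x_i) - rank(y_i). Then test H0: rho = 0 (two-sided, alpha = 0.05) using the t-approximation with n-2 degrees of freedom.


Step 1: Rank x and y separately (midranks; no ties here).
rank(x): 13->5, 1->1, 10->3, 7->2, 16->7, 15->6, 12->4
rank(y): 3->3, 1->1, 5->5, 2->2, 6->6, 7->7, 4->4
Step 2: d_i = R_x(i) - R_y(i); compute d_i^2.
  (5-3)^2=4, (1-1)^2=0, (3-5)^2=4, (2-2)^2=0, (7-6)^2=1, (6-7)^2=1, (4-4)^2=0
sum(d^2) = 10.
Step 3: rho = 1 - 6*10 / (7*(7^2 - 1)) = 1 - 60/336 = 0.821429.
Step 4: Under H0, t = rho * sqrt((n-2)/(1-rho^2)) = 3.2206 ~ t(5).
Step 5: Two-sided p-value from the t-distribution with 5 df = 0.023449.
Step 6: alpha = 0.05. reject H0.

rho = 0.8214, p = 0.023449, reject H0 at alpha = 0.05.


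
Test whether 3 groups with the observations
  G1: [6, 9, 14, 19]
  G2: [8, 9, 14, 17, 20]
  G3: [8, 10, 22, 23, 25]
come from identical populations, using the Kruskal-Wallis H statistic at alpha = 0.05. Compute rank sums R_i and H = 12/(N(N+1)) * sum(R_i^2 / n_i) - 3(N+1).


Step 1: Combine all N = 14 observations and assign midranks.
sorted (value, group, rank): (6,G1,1), (8,G2,2.5), (8,G3,2.5), (9,G1,4.5), (9,G2,4.5), (10,G3,6), (14,G1,7.5), (14,G2,7.5), (17,G2,9), (19,G1,10), (20,G2,11), (22,G3,12), (23,G3,13), (25,G3,14)
Step 2: Sum ranks within each group.
R_1 = 23 (n_1 = 4)
R_2 = 34.5 (n_2 = 5)
R_3 = 47.5 (n_3 = 5)
Step 3: H = 12/(N(N+1)) * sum(R_i^2/n_i) - 3(N+1)
     = 12/(14*15) * (23^2/4 + 34.5^2/5 + 47.5^2/5) - 3*15
     = 0.057143 * 821.55 - 45
     = 1.945714.
Step 4: Ties present; correction factor C = 1 - 18/(14^3 - 14) = 0.993407. Corrected H = 1.945714 / 0.993407 = 1.958628.
Step 5: Under H0, H ~ chi^2(2); p-value = 0.375569.
Step 6: alpha = 0.05. fail to reject H0.

H = 1.9586, df = 2, p = 0.375569, fail to reject H0.


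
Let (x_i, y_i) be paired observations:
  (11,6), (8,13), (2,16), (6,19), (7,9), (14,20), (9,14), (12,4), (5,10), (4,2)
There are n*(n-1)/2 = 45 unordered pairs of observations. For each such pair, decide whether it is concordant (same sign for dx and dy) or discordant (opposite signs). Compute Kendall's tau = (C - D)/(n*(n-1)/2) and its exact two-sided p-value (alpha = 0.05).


Step 1: Enumerate the 45 unordered pairs (i,j) with i<j and classify each by sign(x_j-x_i) * sign(y_j-y_i).
  (1,2):dx=-3,dy=+7->D; (1,3):dx=-9,dy=+10->D; (1,4):dx=-5,dy=+13->D; (1,5):dx=-4,dy=+3->D
  (1,6):dx=+3,dy=+14->C; (1,7):dx=-2,dy=+8->D; (1,8):dx=+1,dy=-2->D; (1,9):dx=-6,dy=+4->D
  (1,10):dx=-7,dy=-4->C; (2,3):dx=-6,dy=+3->D; (2,4):dx=-2,dy=+6->D; (2,5):dx=-1,dy=-4->C
  (2,6):dx=+6,dy=+7->C; (2,7):dx=+1,dy=+1->C; (2,8):dx=+4,dy=-9->D; (2,9):dx=-3,dy=-3->C
  (2,10):dx=-4,dy=-11->C; (3,4):dx=+4,dy=+3->C; (3,5):dx=+5,dy=-7->D; (3,6):dx=+12,dy=+4->C
  (3,7):dx=+7,dy=-2->D; (3,8):dx=+10,dy=-12->D; (3,9):dx=+3,dy=-6->D; (3,10):dx=+2,dy=-14->D
  (4,5):dx=+1,dy=-10->D; (4,6):dx=+8,dy=+1->C; (4,7):dx=+3,dy=-5->D; (4,8):dx=+6,dy=-15->D
  (4,9):dx=-1,dy=-9->C; (4,10):dx=-2,dy=-17->C; (5,6):dx=+7,dy=+11->C; (5,7):dx=+2,dy=+5->C
  (5,8):dx=+5,dy=-5->D; (5,9):dx=-2,dy=+1->D; (5,10):dx=-3,dy=-7->C; (6,7):dx=-5,dy=-6->C
  (6,8):dx=-2,dy=-16->C; (6,9):dx=-9,dy=-10->C; (6,10):dx=-10,dy=-18->C; (7,8):dx=+3,dy=-10->D
  (7,9):dx=-4,dy=-4->C; (7,10):dx=-5,dy=-12->C; (8,9):dx=-7,dy=+6->D; (8,10):dx=-8,dy=-2->C
  (9,10):dx=-1,dy=-8->C
Step 2: C = 23, D = 22, total pairs = 45.
Step 3: tau = (C - D)/(n(n-1)/2) = (23 - 22)/45 = 0.022222.
Step 4: Exact two-sided p-value (enumerate n! = 3628800 permutations of y under H0): p = 1.000000.
Step 5: alpha = 0.05. fail to reject H0.

tau_b = 0.0222 (C=23, D=22), p = 1.000000, fail to reject H0.


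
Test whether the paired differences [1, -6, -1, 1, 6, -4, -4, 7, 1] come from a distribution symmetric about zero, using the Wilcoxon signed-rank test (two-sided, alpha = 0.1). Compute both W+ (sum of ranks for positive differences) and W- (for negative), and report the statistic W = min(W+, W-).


Step 1: Drop any zero differences (none here) and take |d_i|.
|d| = [1, 6, 1, 1, 6, 4, 4, 7, 1]
Step 2: Midrank |d_i| (ties get averaged ranks).
ranks: |1|->2.5, |6|->7.5, |1|->2.5, |1|->2.5, |6|->7.5, |4|->5.5, |4|->5.5, |7|->9, |1|->2.5
Step 3: Attach original signs; sum ranks with positive sign and with negative sign.
W+ = 2.5 + 2.5 + 7.5 + 9 + 2.5 = 24
W- = 7.5 + 2.5 + 5.5 + 5.5 = 21
(Check: W+ + W- = 45 should equal n(n+1)/2 = 45.)
Step 4: Test statistic W = min(W+, W-) = 21.
Step 5: Ties in |d|, so use the tie-corrected normal approximation.
        E[W] = n(n+1)/4 = 9*10/4 = 22.5.
        Tie groups: |d|=1 (t=4), |d|=4 (t=2), |d|=6 (t=2); sum(t^3 - t) = 72.
        Var[W] = n(n+1)(2n+1)/24 - sum(t^3-t)/48 = 1710/24 - 72/48 = 69.75.
        z = (W - E[W]) / sqrt(Var[W]) = (21 - 22.5) / 8.3516 = -0.1796.
        Two-sided p = 2*Phi(z) = 0.857462.
Step 6: alpha = 0.1. fail to reject H0.

W+ = 24, W- = 21, W = min = 21, p = 0.857462, fail to reject H0.


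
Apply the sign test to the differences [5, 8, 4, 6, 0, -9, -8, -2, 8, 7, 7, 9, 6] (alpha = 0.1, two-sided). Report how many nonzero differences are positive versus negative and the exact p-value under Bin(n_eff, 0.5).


Step 1: Discard zero differences. Original n = 13; n_eff = number of nonzero differences = 12.
Nonzero differences (with sign): +5, +8, +4, +6, -9, -8, -2, +8, +7, +7, +9, +6
Step 2: Count signs: positive = 9, negative = 3.
Step 3: Under H0: P(positive) = 0.5, so the number of positives S ~ Bin(12, 0.5).
Step 4: Two-sided exact p-value = sum of Bin(12,0.5) probabilities at or below the observed probability = 0.145996.
Step 5: alpha = 0.1. fail to reject H0.

n_eff = 12, pos = 9, neg = 3, p = 0.145996, fail to reject H0.


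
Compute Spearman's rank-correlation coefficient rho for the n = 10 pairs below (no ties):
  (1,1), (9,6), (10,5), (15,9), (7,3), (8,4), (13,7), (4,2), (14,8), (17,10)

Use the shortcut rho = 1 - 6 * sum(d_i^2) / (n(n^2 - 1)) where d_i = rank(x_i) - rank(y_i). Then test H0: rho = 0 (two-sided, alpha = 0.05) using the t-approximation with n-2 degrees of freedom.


Step 1: Rank x and y separately (midranks; no ties here).
rank(x): 1->1, 9->5, 10->6, 15->9, 7->3, 8->4, 13->7, 4->2, 14->8, 17->10
rank(y): 1->1, 6->6, 5->5, 9->9, 3->3, 4->4, 7->7, 2->2, 8->8, 10->10
Step 2: d_i = R_x(i) - R_y(i); compute d_i^2.
  (1-1)^2=0, (5-6)^2=1, (6-5)^2=1, (9-9)^2=0, (3-3)^2=0, (4-4)^2=0, (7-7)^2=0, (2-2)^2=0, (8-8)^2=0, (10-10)^2=0
sum(d^2) = 2.
Step 3: rho = 1 - 6*2 / (10*(10^2 - 1)) = 1 - 12/990 = 0.987879.
Step 4: Under H0, t = rho * sqrt((n-2)/(1-rho^2)) = 18.0003 ~ t(8).
Step 5: Two-sided p-value from the t-distribution with 8 df = 0.000000.
Step 6: alpha = 0.05. reject H0.

rho = 0.9879, p = 0.000000, reject H0 at alpha = 0.05.


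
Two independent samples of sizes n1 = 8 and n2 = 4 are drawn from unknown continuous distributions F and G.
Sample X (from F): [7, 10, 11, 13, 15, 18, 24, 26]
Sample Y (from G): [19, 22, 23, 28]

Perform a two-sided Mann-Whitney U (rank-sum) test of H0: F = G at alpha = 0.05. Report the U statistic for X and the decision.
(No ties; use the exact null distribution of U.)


Step 1: Combine and sort all 12 observations; assign midranks.
sorted (value, group): (7,X), (10,X), (11,X), (13,X), (15,X), (18,X), (19,Y), (22,Y), (23,Y), (24,X), (26,X), (28,Y)
ranks: 7->1, 10->2, 11->3, 13->4, 15->5, 18->6, 19->7, 22->8, 23->9, 24->10, 26->11, 28->12
Step 2: Rank sum for X: R1 = 1 + 2 + 3 + 4 + 5 + 6 + 10 + 11 = 42.
Step 3: U_X = R1 - n1(n1+1)/2 = 42 - 8*9/2 = 42 - 36 = 6.
       U_Y = n1*n2 - U_X = 32 - 6 = 26.
Step 4: No ties, so the exact null distribution of U (based on enumerating the C(12,8) = 495 equally likely rank assignments) gives the two-sided p-value.
Step 5: p-value = 0.109091; compare to alpha = 0.05. fail to reject H0.

U_X = 6, p = 0.109091, fail to reject H0 at alpha = 0.05.


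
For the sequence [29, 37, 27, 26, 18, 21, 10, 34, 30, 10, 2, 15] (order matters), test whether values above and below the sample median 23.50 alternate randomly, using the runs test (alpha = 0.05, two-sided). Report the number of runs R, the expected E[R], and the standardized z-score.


Step 1: Compute median = 23.50; label A = above, B = below.
Labels in order: AAAABBBAABBB  (n_A = 6, n_B = 6)
Step 2: Count runs R = 4.
Step 3: Under H0 (random ordering), E[R] = 2*n_A*n_B/(n_A+n_B) + 1 = 2*6*6/12 + 1 = 7.0000.
        Var[R] = 2*n_A*n_B*(2*n_A*n_B - n_A - n_B) / ((n_A+n_B)^2 * (n_A+n_B-1)) = 4320/1584 = 2.7273.
        SD[R] = 1.6514.
Step 4: Continuity-corrected z = (R + 0.5 - E[R]) / SD[R] = (4 + 0.5 - 7.0000) / 1.6514 = -1.5138.
Step 5: Two-sided p-value via normal approximation = 2*(1 - Phi(|z|)) = 0.130070.
Step 6: alpha = 0.05. fail to reject H0.

R = 4, z = -1.5138, p = 0.130070, fail to reject H0.


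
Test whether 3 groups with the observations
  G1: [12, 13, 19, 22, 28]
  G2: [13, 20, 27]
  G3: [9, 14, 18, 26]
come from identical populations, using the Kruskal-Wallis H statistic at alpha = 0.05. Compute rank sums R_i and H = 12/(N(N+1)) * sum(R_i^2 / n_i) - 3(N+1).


Step 1: Combine all N = 12 observations and assign midranks.
sorted (value, group, rank): (9,G3,1), (12,G1,2), (13,G1,3.5), (13,G2,3.5), (14,G3,5), (18,G3,6), (19,G1,7), (20,G2,8), (22,G1,9), (26,G3,10), (27,G2,11), (28,G1,12)
Step 2: Sum ranks within each group.
R_1 = 33.5 (n_1 = 5)
R_2 = 22.5 (n_2 = 3)
R_3 = 22 (n_3 = 4)
Step 3: H = 12/(N(N+1)) * sum(R_i^2/n_i) - 3(N+1)
     = 12/(12*13) * (33.5^2/5 + 22.5^2/3 + 22^2/4) - 3*13
     = 0.076923 * 514.2 - 39
     = 0.553846.
Step 4: Ties present; correction factor C = 1 - 6/(12^3 - 12) = 0.996503. Corrected H = 0.553846 / 0.996503 = 0.555789.
Step 5: Under H0, H ~ chi^2(2); p-value = 0.757377.
Step 6: alpha = 0.05. fail to reject H0.

H = 0.5558, df = 2, p = 0.757377, fail to reject H0.


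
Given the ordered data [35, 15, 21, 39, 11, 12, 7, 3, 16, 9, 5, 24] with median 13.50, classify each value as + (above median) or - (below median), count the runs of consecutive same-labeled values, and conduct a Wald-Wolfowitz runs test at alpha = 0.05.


Step 1: Compute median = 13.50; label A = above, B = below.
Labels in order: AAAABBBBABBA  (n_A = 6, n_B = 6)
Step 2: Count runs R = 5.
Step 3: Under H0 (random ordering), E[R] = 2*n_A*n_B/(n_A+n_B) + 1 = 2*6*6/12 + 1 = 7.0000.
        Var[R] = 2*n_A*n_B*(2*n_A*n_B - n_A - n_B) / ((n_A+n_B)^2 * (n_A+n_B-1)) = 4320/1584 = 2.7273.
        SD[R] = 1.6514.
Step 4: Continuity-corrected z = (R + 0.5 - E[R]) / SD[R] = (5 + 0.5 - 7.0000) / 1.6514 = -0.9083.
Step 5: Two-sided p-value via normal approximation = 2*(1 - Phi(|z|)) = 0.363722.
Step 6: alpha = 0.05. fail to reject H0.

R = 5, z = -0.9083, p = 0.363722, fail to reject H0.


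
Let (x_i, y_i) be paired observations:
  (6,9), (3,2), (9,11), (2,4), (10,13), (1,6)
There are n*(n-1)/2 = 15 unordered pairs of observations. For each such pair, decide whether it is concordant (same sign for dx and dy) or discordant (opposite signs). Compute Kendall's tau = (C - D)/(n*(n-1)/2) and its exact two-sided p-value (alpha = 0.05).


Step 1: Enumerate the 15 unordered pairs (i,j) with i<j and classify each by sign(x_j-x_i) * sign(y_j-y_i).
  (1,2):dx=-3,dy=-7->C; (1,3):dx=+3,dy=+2->C; (1,4):dx=-4,dy=-5->C; (1,5):dx=+4,dy=+4->C
  (1,6):dx=-5,dy=-3->C; (2,3):dx=+6,dy=+9->C; (2,4):dx=-1,dy=+2->D; (2,5):dx=+7,dy=+11->C
  (2,6):dx=-2,dy=+4->D; (3,4):dx=-7,dy=-7->C; (3,5):dx=+1,dy=+2->C; (3,6):dx=-8,dy=-5->C
  (4,5):dx=+8,dy=+9->C; (4,6):dx=-1,dy=+2->D; (5,6):dx=-9,dy=-7->C
Step 2: C = 12, D = 3, total pairs = 15.
Step 3: tau = (C - D)/(n(n-1)/2) = (12 - 3)/15 = 0.600000.
Step 4: Exact two-sided p-value (enumerate n! = 720 permutations of y under H0): p = 0.136111.
Step 5: alpha = 0.05. fail to reject H0.

tau_b = 0.6000 (C=12, D=3), p = 0.136111, fail to reject H0.


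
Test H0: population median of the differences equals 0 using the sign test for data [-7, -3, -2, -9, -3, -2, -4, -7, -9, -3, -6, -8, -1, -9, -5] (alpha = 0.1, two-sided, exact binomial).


Step 1: Discard zero differences. Original n = 15; n_eff = number of nonzero differences = 15.
Nonzero differences (with sign): -7, -3, -2, -9, -3, -2, -4, -7, -9, -3, -6, -8, -1, -9, -5
Step 2: Count signs: positive = 0, negative = 15.
Step 3: Under H0: P(positive) = 0.5, so the number of positives S ~ Bin(15, 0.5).
Step 4: Two-sided exact p-value = sum of Bin(15,0.5) probabilities at or below the observed probability = 0.000061.
Step 5: alpha = 0.1. reject H0.

n_eff = 15, pos = 0, neg = 15, p = 0.000061, reject H0.


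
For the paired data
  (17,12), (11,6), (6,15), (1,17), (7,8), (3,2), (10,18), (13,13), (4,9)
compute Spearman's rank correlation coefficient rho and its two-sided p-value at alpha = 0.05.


Step 1: Rank x and y separately (midranks; no ties here).
rank(x): 17->9, 11->7, 6->4, 1->1, 7->5, 3->2, 10->6, 13->8, 4->3
rank(y): 12->5, 6->2, 15->7, 17->8, 8->3, 2->1, 18->9, 13->6, 9->4
Step 2: d_i = R_x(i) - R_y(i); compute d_i^2.
  (9-5)^2=16, (7-2)^2=25, (4-7)^2=9, (1-8)^2=49, (5-3)^2=4, (2-1)^2=1, (6-9)^2=9, (8-6)^2=4, (3-4)^2=1
sum(d^2) = 118.
Step 3: rho = 1 - 6*118 / (9*(9^2 - 1)) = 1 - 708/720 = 0.016667.
Step 4: Under H0, t = rho * sqrt((n-2)/(1-rho^2)) = 0.0441 ~ t(7).
Step 5: Two-sided p-value from the t-distribution with 7 df = 0.966055.
Step 6: alpha = 0.05. fail to reject H0.

rho = 0.0167, p = 0.966055, fail to reject H0 at alpha = 0.05.


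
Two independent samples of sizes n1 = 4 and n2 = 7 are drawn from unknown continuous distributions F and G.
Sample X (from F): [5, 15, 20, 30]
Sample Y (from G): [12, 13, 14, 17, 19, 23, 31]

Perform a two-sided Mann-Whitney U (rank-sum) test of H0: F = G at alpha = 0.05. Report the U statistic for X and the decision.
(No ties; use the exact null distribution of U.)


Step 1: Combine and sort all 11 observations; assign midranks.
sorted (value, group): (5,X), (12,Y), (13,Y), (14,Y), (15,X), (17,Y), (19,Y), (20,X), (23,Y), (30,X), (31,Y)
ranks: 5->1, 12->2, 13->3, 14->4, 15->5, 17->6, 19->7, 20->8, 23->9, 30->10, 31->11
Step 2: Rank sum for X: R1 = 1 + 5 + 8 + 10 = 24.
Step 3: U_X = R1 - n1(n1+1)/2 = 24 - 4*5/2 = 24 - 10 = 14.
       U_Y = n1*n2 - U_X = 28 - 14 = 14.
Step 4: No ties, so the exact null distribution of U (based on enumerating the C(11,4) = 330 equally likely rank assignments) gives the two-sided p-value.
Step 5: p-value = 1.000000; compare to alpha = 0.05. fail to reject H0.

U_X = 14, p = 1.000000, fail to reject H0 at alpha = 0.05.


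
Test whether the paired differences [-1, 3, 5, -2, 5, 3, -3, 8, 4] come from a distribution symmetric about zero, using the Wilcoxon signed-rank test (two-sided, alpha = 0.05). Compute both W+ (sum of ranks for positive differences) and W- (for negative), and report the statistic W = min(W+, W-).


Step 1: Drop any zero differences (none here) and take |d_i|.
|d| = [1, 3, 5, 2, 5, 3, 3, 8, 4]
Step 2: Midrank |d_i| (ties get averaged ranks).
ranks: |1|->1, |3|->4, |5|->7.5, |2|->2, |5|->7.5, |3|->4, |3|->4, |8|->9, |4|->6
Step 3: Attach original signs; sum ranks with positive sign and with negative sign.
W+ = 4 + 7.5 + 7.5 + 4 + 9 + 6 = 38
W- = 1 + 2 + 4 = 7
(Check: W+ + W- = 45 should equal n(n+1)/2 = 45.)
Step 4: Test statistic W = min(W+, W-) = 7.
Step 5: Ties in |d|, so use the tie-corrected normal approximation.
        E[W] = n(n+1)/4 = 9*10/4 = 22.5.
        Tie groups: |d|=3 (t=3), |d|=5 (t=2); sum(t^3 - t) = 30.
        Var[W] = n(n+1)(2n+1)/24 - sum(t^3-t)/48 = 1710/24 - 30/48 = 70.625.
        z = (W - E[W]) / sqrt(Var[W]) = (7 - 22.5) / 8.4039 = -1.8444.
        Two-sided p = 2*Phi(z) = 0.065127.
Step 6: alpha = 0.05. fail to reject H0.

W+ = 38, W- = 7, W = min = 7, p = 0.065127, fail to reject H0.


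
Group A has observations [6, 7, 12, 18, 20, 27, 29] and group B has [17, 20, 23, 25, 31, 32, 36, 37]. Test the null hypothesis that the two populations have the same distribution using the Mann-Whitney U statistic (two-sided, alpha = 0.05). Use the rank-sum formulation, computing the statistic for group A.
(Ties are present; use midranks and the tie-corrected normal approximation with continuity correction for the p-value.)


Step 1: Combine and sort all 15 observations; assign midranks.
sorted (value, group): (6,X), (7,X), (12,X), (17,Y), (18,X), (20,X), (20,Y), (23,Y), (25,Y), (27,X), (29,X), (31,Y), (32,Y), (36,Y), (37,Y)
ranks: 6->1, 7->2, 12->3, 17->4, 18->5, 20->6.5, 20->6.5, 23->8, 25->9, 27->10, 29->11, 31->12, 32->13, 36->14, 37->15
Step 2: Rank sum for X: R1 = 1 + 2 + 3 + 5 + 6.5 + 10 + 11 = 38.5.
Step 3: U_X = R1 - n1(n1+1)/2 = 38.5 - 7*8/2 = 38.5 - 28 = 10.5.
       U_Y = n1*n2 - U_X = 56 - 10.5 = 45.5.
Step 4: Ties are present, so use the tie-corrected normal approximation (with continuity correction) for the p-value.
Step 5: p-value = 0.048939; compare to alpha = 0.05. reject H0.

U_X = 10.5, p = 0.048939, reject H0 at alpha = 0.05.


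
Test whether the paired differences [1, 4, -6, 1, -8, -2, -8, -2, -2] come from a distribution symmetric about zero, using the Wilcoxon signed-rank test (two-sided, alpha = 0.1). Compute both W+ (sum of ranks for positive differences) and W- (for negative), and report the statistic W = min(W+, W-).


Step 1: Drop any zero differences (none here) and take |d_i|.
|d| = [1, 4, 6, 1, 8, 2, 8, 2, 2]
Step 2: Midrank |d_i| (ties get averaged ranks).
ranks: |1|->1.5, |4|->6, |6|->7, |1|->1.5, |8|->8.5, |2|->4, |8|->8.5, |2|->4, |2|->4
Step 3: Attach original signs; sum ranks with positive sign and with negative sign.
W+ = 1.5 + 6 + 1.5 = 9
W- = 7 + 8.5 + 4 + 8.5 + 4 + 4 = 36
(Check: W+ + W- = 45 should equal n(n+1)/2 = 45.)
Step 4: Test statistic W = min(W+, W-) = 9.
Step 5: Ties in |d|, so use the tie-corrected normal approximation.
        E[W] = n(n+1)/4 = 9*10/4 = 22.5.
        Tie groups: |d|=1 (t=2), |d|=2 (t=3), |d|=8 (t=2); sum(t^3 - t) = 36.
        Var[W] = n(n+1)(2n+1)/24 - sum(t^3-t)/48 = 1710/24 - 36/48 = 70.5.
        z = (W - E[W]) / sqrt(Var[W]) = (9 - 22.5) / 8.3964 = -1.6078.
        Two-sided p = 2*Phi(z) = 0.107873.
Step 6: alpha = 0.1. fail to reject H0.

W+ = 9, W- = 36, W = min = 9, p = 0.107873, fail to reject H0.


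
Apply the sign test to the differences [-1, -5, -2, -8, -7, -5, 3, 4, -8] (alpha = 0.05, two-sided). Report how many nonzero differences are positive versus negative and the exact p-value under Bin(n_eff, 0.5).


Step 1: Discard zero differences. Original n = 9; n_eff = number of nonzero differences = 9.
Nonzero differences (with sign): -1, -5, -2, -8, -7, -5, +3, +4, -8
Step 2: Count signs: positive = 2, negative = 7.
Step 3: Under H0: P(positive) = 0.5, so the number of positives S ~ Bin(9, 0.5).
Step 4: Two-sided exact p-value = sum of Bin(9,0.5) probabilities at or below the observed probability = 0.179688.
Step 5: alpha = 0.05. fail to reject H0.

n_eff = 9, pos = 2, neg = 7, p = 0.179688, fail to reject H0.


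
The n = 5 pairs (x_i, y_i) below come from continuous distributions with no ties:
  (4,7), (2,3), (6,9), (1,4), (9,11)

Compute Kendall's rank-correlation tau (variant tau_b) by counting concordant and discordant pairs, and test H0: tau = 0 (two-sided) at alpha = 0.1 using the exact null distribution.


Step 1: Enumerate the 10 unordered pairs (i,j) with i<j and classify each by sign(x_j-x_i) * sign(y_j-y_i).
  (1,2):dx=-2,dy=-4->C; (1,3):dx=+2,dy=+2->C; (1,4):dx=-3,dy=-3->C; (1,5):dx=+5,dy=+4->C
  (2,3):dx=+4,dy=+6->C; (2,4):dx=-1,dy=+1->D; (2,5):dx=+7,dy=+8->C; (3,4):dx=-5,dy=-5->C
  (3,5):dx=+3,dy=+2->C; (4,5):dx=+8,dy=+7->C
Step 2: C = 9, D = 1, total pairs = 10.
Step 3: tau = (C - D)/(n(n-1)/2) = (9 - 1)/10 = 0.800000.
Step 4: Exact two-sided p-value (enumerate n! = 120 permutations of y under H0): p = 0.083333.
Step 5: alpha = 0.1. reject H0.

tau_b = 0.8000 (C=9, D=1), p = 0.083333, reject H0.


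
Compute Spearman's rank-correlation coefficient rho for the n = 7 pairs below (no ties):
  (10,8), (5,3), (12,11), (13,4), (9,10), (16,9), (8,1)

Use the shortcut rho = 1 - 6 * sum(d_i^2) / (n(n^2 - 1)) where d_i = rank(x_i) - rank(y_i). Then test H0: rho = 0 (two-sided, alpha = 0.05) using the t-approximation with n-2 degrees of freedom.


Step 1: Rank x and y separately (midranks; no ties here).
rank(x): 10->4, 5->1, 12->5, 13->6, 9->3, 16->7, 8->2
rank(y): 8->4, 3->2, 11->7, 4->3, 10->6, 9->5, 1->1
Step 2: d_i = R_x(i) - R_y(i); compute d_i^2.
  (4-4)^2=0, (1-2)^2=1, (5-7)^2=4, (6-3)^2=9, (3-6)^2=9, (7-5)^2=4, (2-1)^2=1
sum(d^2) = 28.
Step 3: rho = 1 - 6*28 / (7*(7^2 - 1)) = 1 - 168/336 = 0.500000.
Step 4: Under H0, t = rho * sqrt((n-2)/(1-rho^2)) = 1.2910 ~ t(5).
Step 5: Two-sided p-value from the t-distribution with 5 df = 0.253170.
Step 6: alpha = 0.05. fail to reject H0.

rho = 0.5000, p = 0.253170, fail to reject H0 at alpha = 0.05.


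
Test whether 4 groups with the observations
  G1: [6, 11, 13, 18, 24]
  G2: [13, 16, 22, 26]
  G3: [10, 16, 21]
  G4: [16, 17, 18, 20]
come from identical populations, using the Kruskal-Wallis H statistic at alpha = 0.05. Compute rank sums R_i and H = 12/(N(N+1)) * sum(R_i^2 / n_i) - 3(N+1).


Step 1: Combine all N = 16 observations and assign midranks.
sorted (value, group, rank): (6,G1,1), (10,G3,2), (11,G1,3), (13,G1,4.5), (13,G2,4.5), (16,G2,7), (16,G3,7), (16,G4,7), (17,G4,9), (18,G1,10.5), (18,G4,10.5), (20,G4,12), (21,G3,13), (22,G2,14), (24,G1,15), (26,G2,16)
Step 2: Sum ranks within each group.
R_1 = 34 (n_1 = 5)
R_2 = 41.5 (n_2 = 4)
R_3 = 22 (n_3 = 3)
R_4 = 38.5 (n_4 = 4)
Step 3: H = 12/(N(N+1)) * sum(R_i^2/n_i) - 3(N+1)
     = 12/(16*17) * (34^2/5 + 41.5^2/4 + 22^2/3 + 38.5^2/4) - 3*17
     = 0.044118 * 1193.66 - 51
     = 1.661397.
Step 4: Ties present; correction factor C = 1 - 36/(16^3 - 16) = 0.991176. Corrected H = 1.661397 / 0.991176 = 1.676187.
Step 5: Under H0, H ~ chi^2(3); p-value = 0.642241.
Step 6: alpha = 0.05. fail to reject H0.

H = 1.6762, df = 3, p = 0.642241, fail to reject H0.
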